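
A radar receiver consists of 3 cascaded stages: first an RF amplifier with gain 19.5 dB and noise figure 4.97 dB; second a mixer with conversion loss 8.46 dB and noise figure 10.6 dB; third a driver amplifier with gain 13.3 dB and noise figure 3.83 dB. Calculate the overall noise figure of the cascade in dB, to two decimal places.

Convert to linear (a loss of L dB is a gain of −L dB): F_i = 10^(NF_i/10), G_i = 10^(G_i,dB/10)
  Stage 1: F_1 = 10^(4.97/10) = 3.141, G_1 = 10^(19.5/10) = 89.13
  Stage 2: F_2 = 10^(10.6/10) = 11.48, G_2 = 10^(−8.46/10) = 0.1426
  Stage 3: F_3 = 10^(3.83/10) = 2.415, G_3 = 10^(13.3/10) = 21.38
Friis cascade:
  F = 3.141 + (11.48 − 1)/89.13 + (2.415 − 1)/12.71 = 3.370
NF = 10 log₁₀(3.370) = 5.28 dB

5.28 dB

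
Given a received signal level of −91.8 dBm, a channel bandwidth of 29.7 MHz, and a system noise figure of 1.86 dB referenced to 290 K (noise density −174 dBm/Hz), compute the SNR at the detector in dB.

5.6 dB

Noise floor: N = −174 + 10 log₁₀(B) + NF
10 log₁₀(2.97×10⁷) = 74.73 dB
N = −174 + 74.73 + 1.86 = −97.41 dBm
SNR = P_sig − N = −91.8 − (−97.41) = 5.61 dB → 5.6 dB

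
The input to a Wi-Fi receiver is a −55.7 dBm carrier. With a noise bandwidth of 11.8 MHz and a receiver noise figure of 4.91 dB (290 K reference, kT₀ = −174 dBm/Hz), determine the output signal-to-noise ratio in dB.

42.7 dB

Noise floor: N = −174 + 10 log₁₀(B) + NF
10 log₁₀(1.18×10⁷) = 70.72 dB
N = −174 + 70.72 + 4.91 = −98.37 dBm
SNR = P_sig − N = −55.7 − (−98.37) = 42.67 dB → 42.7 dB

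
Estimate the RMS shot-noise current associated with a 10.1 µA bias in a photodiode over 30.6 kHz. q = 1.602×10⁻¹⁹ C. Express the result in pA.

315 pA

I_n = √(2qI·B)
2qI·B = 2 × 1.602×10⁻¹⁹ × 1.01×10⁻⁵ × 3.06×10⁴ = 9.90×10⁻²⁰ A²
I_n = √(9.90×10⁻²⁰) = 3.15×10⁻¹⁰ A = 315 pA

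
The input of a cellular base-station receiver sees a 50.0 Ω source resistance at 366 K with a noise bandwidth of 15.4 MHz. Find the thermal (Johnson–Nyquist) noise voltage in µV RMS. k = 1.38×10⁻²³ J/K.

3.94 µV

V_n = √(4kTRB)
4kTRB = 4 × 1.38×10⁻²³ × 366 × 5.00×10¹ × 1.54×10⁷ = 1.56×10⁻¹¹ V²
V_n = √(1.56×10⁻¹¹) = 3.94×10⁻⁶ V = 3.94 µV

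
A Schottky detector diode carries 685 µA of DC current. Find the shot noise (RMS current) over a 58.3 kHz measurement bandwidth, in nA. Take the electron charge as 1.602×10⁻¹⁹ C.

I_n = √(2qI·B)
2qI·B = 2 × 1.602×10⁻¹⁹ × 6.85×10⁻⁴ × 5.83×10⁴ = 1.28×10⁻¹⁷ A²
I_n = √(1.28×10⁻¹⁷) = 3.58×10⁻⁹ A = 3.58 nA

3.58 nA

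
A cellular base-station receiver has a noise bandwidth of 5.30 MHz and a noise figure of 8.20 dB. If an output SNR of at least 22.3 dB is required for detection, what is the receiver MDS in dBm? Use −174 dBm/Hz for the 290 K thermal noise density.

−76.3 dBm

Sensitivity = −174 + 10 log₁₀(B) + NF + SNR_min
= −174 + 67.24 + 8.20 + 22.3
= −76.26 dBm → −76.3 dBm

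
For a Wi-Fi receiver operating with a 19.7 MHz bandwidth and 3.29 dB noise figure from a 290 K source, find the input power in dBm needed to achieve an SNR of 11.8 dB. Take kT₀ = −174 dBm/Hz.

Sensitivity = −174 + 10 log₁₀(B) + NF + SNR_min
= −174 + 72.94 + 3.29 + 11.8
= −85.97 dBm → −86.0 dBm

−86.0 dBm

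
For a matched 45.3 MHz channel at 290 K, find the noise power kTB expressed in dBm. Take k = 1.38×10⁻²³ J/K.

−97.4 dBm

P_n = kTB = 1.38×10⁻²³ × 290 × 4.53×10⁷ = 1.81×10⁻¹³ W
In dBm: 10 log₁₀(1.81×10⁻¹³ / 10⁻³) = −97.4 dBm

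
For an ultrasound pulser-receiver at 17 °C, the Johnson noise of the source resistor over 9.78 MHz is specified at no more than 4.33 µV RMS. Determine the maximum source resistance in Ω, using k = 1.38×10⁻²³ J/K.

120 Ω

T = 17 °C + 273.15 = 290.15 K
Johnson–Nyquist: V_n = √(4kTRB) ⇒ R = V_n² / (4kTB)
4kTB = 4 × 1.38×10⁻²³ × 290.15 × 9.78×10⁶ = 1.57×10⁻¹³
R = (4.33×10⁻⁶)² / 1.57×10⁻¹³ = 1.20×10² Ω = 120 Ω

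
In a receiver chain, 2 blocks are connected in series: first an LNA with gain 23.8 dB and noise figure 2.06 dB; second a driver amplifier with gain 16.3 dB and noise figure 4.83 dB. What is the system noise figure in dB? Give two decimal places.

Convert to linear (a loss of L dB is a gain of −L dB): F_i = 10^(NF_i/10), G_i = 10^(G_i,dB/10)
  Stage 1: F_1 = 10^(2.06/10) = 1.607, G_1 = 10^(23.8/10) = 239.9
  Stage 2: F_2 = 10^(4.83/10) = 3.041, G_2 = 10^(16.3/10) = 42.66
Friis cascade:
  F = 1.607 + (3.041 − 1)/239.9 = 1.615
NF = 10 log₁₀(1.615) = 2.08 dB

2.08 dB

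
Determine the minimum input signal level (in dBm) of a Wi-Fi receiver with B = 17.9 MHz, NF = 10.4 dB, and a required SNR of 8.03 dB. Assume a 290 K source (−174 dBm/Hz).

Sensitivity = −174 + 10 log₁₀(B) + NF + SNR_min
= −174 + 72.53 + 10.4 + 8.03
= −83.04 dBm → −83.0 dBm

−83.0 dBm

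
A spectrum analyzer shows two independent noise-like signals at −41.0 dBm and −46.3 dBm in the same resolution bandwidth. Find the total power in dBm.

Convert to linear, add, convert back:
P₁ = 7.94×10⁻⁸ W, P₂ = 2.34×10⁻⁸ W
P_tot = 1.03×10⁻⁷ W → 10 log₁₀(P_tot / 10⁻³) = −39.9 dBm

−39.9 dBm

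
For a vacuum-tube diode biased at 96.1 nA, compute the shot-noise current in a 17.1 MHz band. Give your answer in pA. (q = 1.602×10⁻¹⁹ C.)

I_n = √(2qI·B)
2qI·B = 2 × 1.602×10⁻¹⁹ × 9.61×10⁻⁸ × 1.71×10⁷ = 5.27×10⁻¹⁹ A²
I_n = √(5.27×10⁻¹⁹) = 7.26×10⁻¹⁰ A = 726 pA

726 pA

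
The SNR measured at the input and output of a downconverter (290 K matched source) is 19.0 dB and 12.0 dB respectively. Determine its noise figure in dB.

NF (dB) = SNR_in(dB) − SNR_out(dB) when the source is at T₀
NF = 19.0 − 12.0 = 7.0 dB

7.0 dB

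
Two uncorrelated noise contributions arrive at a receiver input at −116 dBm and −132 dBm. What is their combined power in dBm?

Convert to linear, add, convert back:
P₁ = 2.51×10⁻¹⁵ W, P₂ = 6.31×10⁻¹⁷ W
P_tot = 2.57×10⁻¹⁵ W → 10 log₁₀(P_tot / 10⁻³) = −115.9 dBm

−115.9 dBm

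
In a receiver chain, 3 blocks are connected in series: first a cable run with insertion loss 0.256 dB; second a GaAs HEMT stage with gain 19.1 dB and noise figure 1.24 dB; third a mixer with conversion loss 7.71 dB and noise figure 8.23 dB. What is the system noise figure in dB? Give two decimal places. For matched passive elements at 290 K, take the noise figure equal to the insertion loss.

1.72 dB

Convert to linear (a loss of L dB is a gain of −L dB): F_i = 10^(NF_i/10), G_i = 10^(G_i,dB/10)
  Stage 1: F_1 = 10^(0.256/10) = 1.061, G_1 = 10^(−0.256/10) = 0.9428
  Stage 2: F_2 = 10^(1.24/10) = 1.330, G_2 = 10^(19.1/10) = 81.28
  Stage 3: F_3 = 10^(8.23/10) = 6.653, G_3 = 10^(−7.71/10) = 0.1694
Friis cascade:
  F = 1.061 + (1.330 − 1)/0.9428 + (6.653 − 1)/76.63 = 1.485
NF = 10 log₁₀(1.485) = 1.72 dB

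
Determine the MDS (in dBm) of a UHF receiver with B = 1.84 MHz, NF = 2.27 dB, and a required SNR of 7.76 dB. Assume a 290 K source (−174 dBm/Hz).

−101.3 dBm

Sensitivity = −174 + 10 log₁₀(B) + NF + SNR_min
= −174 + 62.65 + 2.27 + 7.76
= −101.32 dBm → −101.3 dBm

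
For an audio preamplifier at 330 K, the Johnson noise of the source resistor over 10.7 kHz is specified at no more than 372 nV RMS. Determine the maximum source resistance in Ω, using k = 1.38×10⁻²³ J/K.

710 Ω

Johnson–Nyquist: V_n = √(4kTRB) ⇒ R = V_n² / (4kTB)
4kTB = 4 × 1.38×10⁻²³ × 330 × 1.07×10⁴ = 1.95×10⁻¹⁶
R = (3.72×10⁻⁷)² / 1.95×10⁻¹⁶ = 7.10×10² Ω = 710 Ω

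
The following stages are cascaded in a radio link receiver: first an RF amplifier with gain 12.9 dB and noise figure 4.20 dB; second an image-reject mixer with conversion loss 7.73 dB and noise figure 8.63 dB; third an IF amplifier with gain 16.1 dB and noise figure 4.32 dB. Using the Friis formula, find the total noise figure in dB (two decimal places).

5.40 dB

Convert to linear (a loss of L dB is a gain of −L dB): F_i = 10^(NF_i/10), G_i = 10^(G_i,dB/10)
  Stage 1: F_1 = 10^(4.20/10) = 2.630, G_1 = 10^(12.9/10) = 19.50
  Stage 2: F_2 = 10^(8.63/10) = 7.295, G_2 = 10^(−7.73/10) = 0.1687
  Stage 3: F_3 = 10^(4.32/10) = 2.704, G_3 = 10^(16.1/10) = 40.74
Friis cascade:
  F = 2.630 + (7.295 − 1)/19.50 + (2.704 − 1)/3.289 = 3.471
NF = 10 log₁₀(3.471) = 5.40 dB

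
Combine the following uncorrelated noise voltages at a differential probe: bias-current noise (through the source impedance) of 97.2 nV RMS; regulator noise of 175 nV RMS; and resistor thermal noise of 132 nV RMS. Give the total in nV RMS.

240 nV

Uncorrelated sources add in power (mean-square): V_tot = √(ΣV_i²)
V_tot = √[(9.72×10⁻⁸)² + (1.75×10⁻⁷)² + (1.32×10⁻⁷)²] = 2.40×10⁻⁷ V = 240 nV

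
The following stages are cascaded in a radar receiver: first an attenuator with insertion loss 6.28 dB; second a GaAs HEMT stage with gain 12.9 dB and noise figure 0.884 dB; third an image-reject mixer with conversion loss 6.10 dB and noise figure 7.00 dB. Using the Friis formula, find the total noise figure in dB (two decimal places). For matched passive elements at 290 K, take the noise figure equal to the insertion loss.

7.84 dB

Convert to linear (a loss of L dB is a gain of −L dB): F_i = 10^(NF_i/10), G_i = 10^(G_i,dB/10)
  Stage 1: F_1 = 10^(6.28/10) = 4.246, G_1 = 10^(−6.28/10) = 0.2355
  Stage 2: F_2 = 10^(0.884/10) = 1.226, G_2 = 10^(12.9/10) = 19.50
  Stage 3: F_3 = 10^(7.00/10) = 5.012, G_3 = 10^(−6.10/10) = 0.2455
Friis cascade:
  F = 4.246 + (1.226 − 1)/0.2355 + (5.012 − 1)/4.592 = 6.078
NF = 10 log₁₀(6.078) = 7.84 dB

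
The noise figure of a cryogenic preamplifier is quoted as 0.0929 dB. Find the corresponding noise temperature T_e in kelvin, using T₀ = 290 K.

6.27 K

F = 10^(0.0929/10) = 1.02162
T_e = (F − 1)·T₀ = (1.02162 − 1) × 290 = 6.27 K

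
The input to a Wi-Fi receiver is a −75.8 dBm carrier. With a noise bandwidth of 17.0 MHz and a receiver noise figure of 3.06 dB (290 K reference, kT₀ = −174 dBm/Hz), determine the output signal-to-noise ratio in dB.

Noise floor: N = −174 + 10 log₁₀(B) + NF
10 log₁₀(1.70×10⁷) = 72.3 dB
N = −174 + 72.3 + 3.06 = −98.64 dBm
SNR = P_sig − N = −75.8 − (−98.64) = 22.84 dB → 22.8 dB

22.8 dB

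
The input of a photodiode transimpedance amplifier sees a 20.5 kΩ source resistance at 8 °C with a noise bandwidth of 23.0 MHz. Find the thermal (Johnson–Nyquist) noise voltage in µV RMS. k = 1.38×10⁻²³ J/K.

85.5 µV

T = 8 °C + 273.15 = 281.15 K
V_n = √(4kTRB)
4kTRB = 4 × 1.38×10⁻²³ × 281.15 × 2.05×10⁴ × 2.30×10⁷ = 7.32×10⁻⁹ V²
V_n = √(7.32×10⁻⁹) = 8.55×10⁻⁵ V = 85.5 µV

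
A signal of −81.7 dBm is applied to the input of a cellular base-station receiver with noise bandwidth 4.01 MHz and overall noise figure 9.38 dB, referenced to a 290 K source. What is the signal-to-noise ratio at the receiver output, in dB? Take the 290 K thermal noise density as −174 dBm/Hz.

16.9 dB

Noise floor: N = −174 + 10 log₁₀(B) + NF
10 log₁₀(4.01×10⁶) = 66.03 dB
N = −174 + 66.03 + 9.38 = −98.59 dBm
SNR = P_sig − N = −81.7 − (−98.59) = 16.89 dB → 16.9 dB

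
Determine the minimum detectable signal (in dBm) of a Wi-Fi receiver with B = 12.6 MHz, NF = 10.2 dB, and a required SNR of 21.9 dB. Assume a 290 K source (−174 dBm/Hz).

−70.9 dBm

Sensitivity = −174 + 10 log₁₀(B) + NF + SNR_min
= −174 + 71 + 10.2 + 21.9
= −70.9 dBm → −70.9 dBm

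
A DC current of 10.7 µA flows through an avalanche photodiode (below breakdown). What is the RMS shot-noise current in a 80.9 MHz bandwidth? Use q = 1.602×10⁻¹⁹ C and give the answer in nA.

I_n = √(2qI·B)
2qI·B = 2 × 1.602×10⁻¹⁹ × 1.07×10⁻⁵ × 8.09×10⁷ = 2.77×10⁻¹⁶ A²
I_n = √(2.77×10⁻¹⁶) = 1.67×10⁻⁸ A = 16.7 nA

16.7 nA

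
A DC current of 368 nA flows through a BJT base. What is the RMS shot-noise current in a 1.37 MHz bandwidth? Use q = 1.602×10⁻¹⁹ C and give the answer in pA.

I_n = √(2qI·B)
2qI·B = 2 × 1.602×10⁻¹⁹ × 3.68×10⁻⁷ × 1.37×10⁶ = 1.62×10⁻¹⁹ A²
I_n = √(1.62×10⁻¹⁹) = 4.02×10⁻¹⁰ A = 402 pA

402 pA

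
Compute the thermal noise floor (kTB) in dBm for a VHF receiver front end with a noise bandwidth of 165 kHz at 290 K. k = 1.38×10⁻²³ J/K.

−121.8 dBm

P_n = kTB = 1.38×10⁻²³ × 290 × 1.65×10⁵ = 6.60×10⁻¹⁶ W
In dBm: 10 log₁₀(6.60×10⁻¹⁶ / 10⁻³) = −121.8 dBm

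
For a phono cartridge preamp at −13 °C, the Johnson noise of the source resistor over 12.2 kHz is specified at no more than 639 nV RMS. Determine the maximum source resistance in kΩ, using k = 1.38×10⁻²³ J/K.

T = −13 °C + 273.15 = 260.15 K
Johnson–Nyquist: V_n = √(4kTRB) ⇒ R = V_n² / (4kTB)
4kTB = 4 × 1.38×10⁻²³ × 260.15 × 1.22×10⁴ = 1.75×10⁻¹⁶
R = (6.39×10⁻⁷)² / 1.75×10⁻¹⁶ = 2.33×10³ Ω = 2.33 kΩ

2.33 kΩ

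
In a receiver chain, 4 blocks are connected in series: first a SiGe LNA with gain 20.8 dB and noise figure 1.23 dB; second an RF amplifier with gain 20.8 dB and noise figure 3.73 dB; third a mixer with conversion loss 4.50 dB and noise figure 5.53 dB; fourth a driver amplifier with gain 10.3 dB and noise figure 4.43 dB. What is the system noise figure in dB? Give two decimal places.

Convert to linear (a loss of L dB is a gain of −L dB): F_i = 10^(NF_i/10), G_i = 10^(G_i,dB/10)
  Stage 1: F_1 = 10^(1.23/10) = 1.327, G_1 = 10^(20.8/10) = 120.2
  Stage 2: F_2 = 10^(3.73/10) = 2.360, G_2 = 10^(20.8/10) = 120.2
  Stage 3: F_3 = 10^(5.53/10) = 3.573, G_3 = 10^(−4.50/10) = 0.3548
  Stage 4: F_4 = 10^(4.43/10) = 2.773, G_4 = 10^(10.3/10) = 10.72
Friis cascade:
  F = 1.327 + (2.360 − 1)/120.2 + (3.573 − 1)/1.445×10⁴ + (2.773 − 1)/5129 = 1.339
NF = 10 log₁₀(1.339) = 1.27 dB

1.27 dB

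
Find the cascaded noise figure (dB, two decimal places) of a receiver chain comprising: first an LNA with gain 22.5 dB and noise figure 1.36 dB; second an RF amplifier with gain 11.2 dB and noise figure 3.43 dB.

Convert to linear (a loss of L dB is a gain of −L dB): F_i = 10^(NF_i/10), G_i = 10^(G_i,dB/10)
  Stage 1: F_1 = 10^(1.36/10) = 1.368, G_1 = 10^(22.5/10) = 177.8
  Stage 2: F_2 = 10^(3.43/10) = 2.203, G_2 = 10^(11.2/10) = 13.18
Friis cascade:
  F = 1.368 + (2.203 − 1)/177.8 = 1.374
NF = 10 log₁₀(1.374) = 1.38 dB

1.38 dB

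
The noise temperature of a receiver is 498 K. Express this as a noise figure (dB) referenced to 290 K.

F = 1 + T_e/T₀ = 1 + 498/290 = 2.71724
NF = 10 log₁₀(2.71724) = 4.34 dB

4.34 dB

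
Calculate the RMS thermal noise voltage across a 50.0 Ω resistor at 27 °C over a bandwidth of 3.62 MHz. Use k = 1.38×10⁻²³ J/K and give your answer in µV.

1.73 µV

T = 27 °C + 273.15 = 300.15 K
V_n = √(4kTRB)
4kTRB = 4 × 1.38×10⁻²³ × 300.15 × 5.00×10¹ × 3.62×10⁶ = 3.00×10⁻¹² V²
V_n = √(3.00×10⁻¹²) = 1.73×10⁻⁶ V = 1.73 µV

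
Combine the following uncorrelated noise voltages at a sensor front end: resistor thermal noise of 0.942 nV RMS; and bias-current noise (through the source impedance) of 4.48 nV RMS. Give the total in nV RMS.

4.58 nV

Uncorrelated sources add in power (mean-square): V_tot = √(ΣV_i²)
V_tot = √[(9.42×10⁻¹⁰)² + (4.48×10⁻⁹)²] = 4.58×10⁻⁹ V = 4.58 nV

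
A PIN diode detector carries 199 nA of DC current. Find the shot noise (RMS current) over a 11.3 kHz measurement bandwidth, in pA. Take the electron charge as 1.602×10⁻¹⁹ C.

I_n = √(2qI·B)
2qI·B = 2 × 1.602×10⁻¹⁹ × 1.99×10⁻⁷ × 1.13×10⁴ = 7.20×10⁻²² A²
I_n = √(7.20×10⁻²²) = 2.68×10⁻¹¹ A = 26.8 pA

26.8 pA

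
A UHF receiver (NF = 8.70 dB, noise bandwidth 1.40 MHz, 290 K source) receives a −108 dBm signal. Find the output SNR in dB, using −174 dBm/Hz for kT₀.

Noise floor: N = −174 + 10 log₁₀(B) + NF
10 log₁₀(1.40×10⁶) = 61.46 dB
N = −174 + 61.46 + 8.70 = −103.84 dBm
SNR = P_sig − N = −108 − (−103.84) = −4.16 dB → −4.2 dB

−4.2 dB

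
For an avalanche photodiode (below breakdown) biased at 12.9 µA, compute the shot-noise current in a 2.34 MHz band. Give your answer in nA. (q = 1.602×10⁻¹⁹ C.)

3.11 nA

I_n = √(2qI·B)
2qI·B = 2 × 1.602×10⁻¹⁹ × 1.29×10⁻⁵ × 2.34×10⁶ = 9.67×10⁻¹⁸ A²
I_n = √(9.67×10⁻¹⁸) = 3.11×10⁻⁹ A = 3.11 nA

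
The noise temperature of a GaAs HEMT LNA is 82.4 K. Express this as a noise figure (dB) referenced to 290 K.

F = 1 + T_e/T₀ = 1 + 82.4/290 = 1.28414
NF = 10 log₁₀(1.28414) = 1.09 dB

1.09 dB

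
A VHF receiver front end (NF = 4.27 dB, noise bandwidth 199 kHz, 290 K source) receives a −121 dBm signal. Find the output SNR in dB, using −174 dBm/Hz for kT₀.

−4.3 dB

Noise floor: N = −174 + 10 log₁₀(B) + NF
10 log₁₀(1.99×10⁵) = 52.99 dB
N = −174 + 52.99 + 4.27 = −116.74 dBm
SNR = P_sig − N = −121 − (−116.74) = −4.26 dB → −4.3 dB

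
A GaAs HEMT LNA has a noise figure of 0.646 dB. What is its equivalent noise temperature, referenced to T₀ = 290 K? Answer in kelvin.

F = 10^(0.646/10) = 1.16038
T_e = (F − 1)·T₀ = (1.16038 − 1) × 290 = 46.5 K

46.5 K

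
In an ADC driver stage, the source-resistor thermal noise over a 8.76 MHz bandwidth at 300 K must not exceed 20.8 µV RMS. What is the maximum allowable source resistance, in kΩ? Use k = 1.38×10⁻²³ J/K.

2.98 kΩ

Johnson–Nyquist: V_n = √(4kTRB) ⇒ R = V_n² / (4kTB)
4kTB = 4 × 1.38×10⁻²³ × 300 × 8.76×10⁶ = 1.45×10⁻¹³
R = (2.08×10⁻⁵)² / 1.45×10⁻¹³ = 2.98×10³ Ω = 2.98 kΩ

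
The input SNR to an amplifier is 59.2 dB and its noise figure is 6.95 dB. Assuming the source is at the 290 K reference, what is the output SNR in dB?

52.25 dB

By definition F = SNR_in/SNR_out, so in dB: SNR_out = SNR_in − NF
SNR_out = 59.2 − 6.95 = 52.25 dB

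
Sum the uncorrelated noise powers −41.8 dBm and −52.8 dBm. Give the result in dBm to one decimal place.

−41.5 dBm

Convert to linear, add, convert back:
P₁ = 6.61×10⁻⁸ W, P₂ = 5.25×10⁻⁹ W
P_tot = 7.13×10⁻⁸ W → 10 log₁₀(P_tot / 10⁻³) = −41.5 dBm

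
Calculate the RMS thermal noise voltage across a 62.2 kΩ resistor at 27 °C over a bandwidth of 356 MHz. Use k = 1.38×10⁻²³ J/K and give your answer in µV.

606 µV

T = 27 °C + 273.15 = 300.15 K
V_n = √(4kTRB)
4kTRB = 4 × 1.38×10⁻²³ × 300.15 × 6.22×10⁴ × 3.56×10⁸ = 3.67×10⁻⁷ V²
V_n = √(3.67×10⁻⁷) = 6.06×10⁻⁴ V = 606 µV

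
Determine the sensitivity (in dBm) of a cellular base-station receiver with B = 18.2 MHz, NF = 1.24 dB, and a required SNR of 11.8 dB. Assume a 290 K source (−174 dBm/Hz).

−88.4 dBm

Sensitivity = −174 + 10 log₁₀(B) + NF + SNR_min
= −174 + 72.6 + 1.24 + 11.8
= −88.36 dBm → −88.4 dBm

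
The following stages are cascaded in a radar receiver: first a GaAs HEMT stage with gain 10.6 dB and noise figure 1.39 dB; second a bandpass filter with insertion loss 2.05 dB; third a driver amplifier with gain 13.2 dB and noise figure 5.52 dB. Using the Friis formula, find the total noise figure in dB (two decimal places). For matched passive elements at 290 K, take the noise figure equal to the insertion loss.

2.52 dB

Convert to linear (a loss of L dB is a gain of −L dB): F_i = 10^(NF_i/10), G_i = 10^(G_i,dB/10)
  Stage 1: F_1 = 10^(1.39/10) = 1.377, G_1 = 10^(10.6/10) = 11.48
  Stage 2: F_2 = 10^(2.05/10) = 1.603, G_2 = 10^(−2.05/10) = 0.6237
  Stage 3: F_3 = 10^(5.52/10) = 3.565, G_3 = 10^(13.2/10) = 20.89
Friis cascade:
  F = 1.377 + (1.603 − 1)/11.48 + (3.565 − 1)/7.161 = 1.788
NF = 10 log₁₀(1.788) = 2.52 dB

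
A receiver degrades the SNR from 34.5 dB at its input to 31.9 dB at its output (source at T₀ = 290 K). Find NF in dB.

2.6 dB

NF (dB) = SNR_in(dB) − SNR_out(dB) when the source is at T₀
NF = 34.5 − 31.9 = 2.6 dB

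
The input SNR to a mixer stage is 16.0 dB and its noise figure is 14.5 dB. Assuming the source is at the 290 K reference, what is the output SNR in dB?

1.5 dB

By definition F = SNR_in/SNR_out, so in dB: SNR_out = SNR_in − NF
SNR_out = 16.0 − 14.5 = 1.5 dB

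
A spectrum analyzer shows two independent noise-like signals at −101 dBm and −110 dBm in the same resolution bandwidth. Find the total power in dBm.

Convert to linear, add, convert back:
P₁ = 7.94×10⁻¹⁴ W, P₂ = 1.00×10⁻¹⁴ W
P_tot = 8.94×10⁻¹⁴ W → 10 log₁₀(P_tot / 10⁻³) = −100.5 dBm

−100.5 dBm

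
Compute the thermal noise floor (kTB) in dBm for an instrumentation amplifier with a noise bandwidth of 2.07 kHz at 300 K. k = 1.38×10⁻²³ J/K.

−140.7 dBm

P_n = kTB = 1.38×10⁻²³ × 300 × 2.07×10³ = 8.57×10⁻¹⁸ W
In dBm: 10 log₁₀(8.57×10⁻¹⁸ / 10⁻³) = −140.7 dBm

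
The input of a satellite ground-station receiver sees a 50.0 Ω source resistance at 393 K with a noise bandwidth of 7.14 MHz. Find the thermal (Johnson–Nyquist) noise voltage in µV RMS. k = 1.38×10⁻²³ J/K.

2.78 µV

V_n = √(4kTRB)
4kTRB = 4 × 1.38×10⁻²³ × 393 × 5.00×10¹ × 7.14×10⁶ = 7.74×10⁻¹² V²
V_n = √(7.74×10⁻¹²) = 2.78×10⁻⁶ V = 2.78 µV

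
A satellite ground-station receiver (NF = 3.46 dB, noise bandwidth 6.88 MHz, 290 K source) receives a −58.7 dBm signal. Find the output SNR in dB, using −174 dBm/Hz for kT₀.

43.5 dB

Noise floor: N = −174 + 10 log₁₀(B) + NF
10 log₁₀(6.88×10⁶) = 68.38 dB
N = −174 + 68.38 + 3.46 = −102.16 dBm
SNR = P_sig − N = −58.7 − (−102.16) = 43.46 dB → 43.5 dB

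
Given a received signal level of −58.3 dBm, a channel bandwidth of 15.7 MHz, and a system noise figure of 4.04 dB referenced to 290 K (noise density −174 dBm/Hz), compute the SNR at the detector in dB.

Noise floor: N = −174 + 10 log₁₀(B) + NF
10 log₁₀(1.57×10⁷) = 71.96 dB
N = −174 + 71.96 + 4.04 = −98.00 dBm
SNR = P_sig − N = −58.3 − (−98.00) = 39.70 dB → 39.7 dB

39.7 dB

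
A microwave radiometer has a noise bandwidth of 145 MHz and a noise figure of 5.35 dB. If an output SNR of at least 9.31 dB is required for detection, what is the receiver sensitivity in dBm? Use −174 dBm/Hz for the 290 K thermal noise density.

Sensitivity = −174 + 10 log₁₀(B) + NF + SNR_min
= −174 + 81.61 + 5.35 + 9.31
= −77.73 dBm → −77.7 dBm

−77.7 dBm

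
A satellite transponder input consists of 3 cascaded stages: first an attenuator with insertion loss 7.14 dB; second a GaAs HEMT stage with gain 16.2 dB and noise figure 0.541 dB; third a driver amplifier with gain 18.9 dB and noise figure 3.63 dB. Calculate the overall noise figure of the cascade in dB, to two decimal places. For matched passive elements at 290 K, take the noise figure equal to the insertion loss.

7.80 dB

Convert to linear (a loss of L dB is a gain of −L dB): F_i = 10^(NF_i/10), G_i = 10^(G_i,dB/10)
  Stage 1: F_1 = 10^(7.14/10) = 5.176, G_1 = 10^(−7.14/10) = 0.1932
  Stage 2: F_2 = 10^(0.541/10) = 1.133, G_2 = 10^(16.2/10) = 41.69
  Stage 3: F_3 = 10^(3.63/10) = 2.307, G_3 = 10^(18.9/10) = 77.62
Friis cascade:
  F = 5.176 + (1.133 − 1)/0.1932 + (2.307 − 1)/8.054 = 6.025
NF = 10 log₁₀(6.025) = 7.80 dB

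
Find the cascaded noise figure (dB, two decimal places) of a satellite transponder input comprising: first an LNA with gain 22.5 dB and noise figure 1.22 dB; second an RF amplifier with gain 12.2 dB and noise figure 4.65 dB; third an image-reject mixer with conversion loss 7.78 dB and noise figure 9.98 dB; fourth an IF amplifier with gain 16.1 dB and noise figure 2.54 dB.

Convert to linear (a loss of L dB is a gain of −L dB): F_i = 10^(NF_i/10), G_i = 10^(G_i,dB/10)
  Stage 1: F_1 = 10^(1.22/10) = 1.324, G_1 = 10^(22.5/10) = 177.8
  Stage 2: F_2 = 10^(4.65/10) = 2.917, G_2 = 10^(12.2/10) = 16.60
  Stage 3: F_3 = 10^(9.98/10) = 9.954, G_3 = 10^(−7.78/10) = 0.1667
  Stage 4: F_4 = 10^(2.54/10) = 1.795, G_4 = 10^(16.1/10) = 40.74
Friis cascade:
  F = 1.324 + (2.917 − 1)/177.8 + (9.954 − 1)/2951 + (1.795 − 1)/492.0 = 1.340
NF = 10 log₁₀(1.340) = 1.27 dB

1.27 dB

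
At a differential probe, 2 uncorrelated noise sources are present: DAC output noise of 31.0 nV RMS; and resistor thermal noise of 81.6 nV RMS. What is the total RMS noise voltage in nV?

87.3 nV

Uncorrelated sources add in power (mean-square): V_tot = √(ΣV_i²)
V_tot = √[(3.10×10⁻⁸)² + (8.16×10⁻⁸)²] = 8.73×10⁻⁸ V = 87.3 nV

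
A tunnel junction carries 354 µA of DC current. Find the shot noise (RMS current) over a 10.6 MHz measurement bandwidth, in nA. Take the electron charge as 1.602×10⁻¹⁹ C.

34.7 nA

I_n = √(2qI·B)
2qI·B = 2 × 1.602×10⁻¹⁹ × 3.54×10⁻⁴ × 1.06×10⁷ = 1.20×10⁻¹⁵ A²
I_n = √(1.20×10⁻¹⁵) = 3.47×10⁻⁸ A = 34.7 nA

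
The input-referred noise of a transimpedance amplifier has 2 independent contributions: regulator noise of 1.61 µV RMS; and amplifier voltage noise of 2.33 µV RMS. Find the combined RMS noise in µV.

Uncorrelated sources add in power (mean-square): V_tot = √(ΣV_i²)
V_tot = √[(1.61×10⁻⁶)² + (2.33×10⁻⁶)²] = 2.83×10⁻⁶ V = 2.83 µV

2.83 µV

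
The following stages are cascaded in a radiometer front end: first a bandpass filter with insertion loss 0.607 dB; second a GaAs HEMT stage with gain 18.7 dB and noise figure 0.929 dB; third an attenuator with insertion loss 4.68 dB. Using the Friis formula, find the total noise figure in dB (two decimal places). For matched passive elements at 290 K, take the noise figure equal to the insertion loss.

1.63 dB

Convert to linear (a loss of L dB is a gain of −L dB): F_i = 10^(NF_i/10), G_i = 10^(G_i,dB/10)
  Stage 1: F_1 = 10^(0.607/10) = 1.150, G_1 = 10^(−0.607/10) = 0.8696
  Stage 2: F_2 = 10^(0.929/10) = 1.239, G_2 = 10^(18.7/10) = 74.13
  Stage 3: F_3 = 10^(4.68/10) = 2.938, G_3 = 10^(−4.68/10) = 0.3404
Friis cascade:
  F = 1.150 + (1.239 − 1)/0.8696 + (2.938 − 1)/64.46 = 1.454
NF = 10 log₁₀(1.454) = 1.63 dB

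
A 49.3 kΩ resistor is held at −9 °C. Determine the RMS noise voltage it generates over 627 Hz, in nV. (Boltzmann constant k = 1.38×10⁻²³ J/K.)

T = −9 °C + 273.15 = 264.15 K
V_n = √(4kTRB)
4kTRB = 4 × 1.38×10⁻²³ × 264.15 × 4.93×10⁴ × 6.27×10² = 4.51×10⁻¹³ V²
V_n = √(4.51×10⁻¹³) = 6.71×10⁻⁷ V = 671 nV

671 nV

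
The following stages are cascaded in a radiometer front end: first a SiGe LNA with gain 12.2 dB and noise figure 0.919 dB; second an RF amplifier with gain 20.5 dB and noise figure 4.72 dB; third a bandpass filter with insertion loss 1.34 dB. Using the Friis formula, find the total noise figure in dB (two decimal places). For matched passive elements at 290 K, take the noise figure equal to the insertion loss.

Convert to linear (a loss of L dB is a gain of −L dB): F_i = 10^(NF_i/10), G_i = 10^(G_i,dB/10)
  Stage 1: F_1 = 10^(0.919/10) = 1.236, G_1 = 10^(12.2/10) = 16.60
  Stage 2: F_2 = 10^(4.72/10) = 2.965, G_2 = 10^(20.5/10) = 112.2
  Stage 3: F_3 = 10^(1.34/10) = 1.361, G_3 = 10^(−1.34/10) = 0.7345
Friis cascade:
  F = 1.236 + (2.965 − 1)/16.60 + (1.361 − 1)/1862 = 1.354
NF = 10 log₁₀(1.354) = 1.32 dB

1.32 dB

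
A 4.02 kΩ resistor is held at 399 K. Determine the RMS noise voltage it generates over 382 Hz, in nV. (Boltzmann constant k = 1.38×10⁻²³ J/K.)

V_n = √(4kTRB)
4kTRB = 4 × 1.38×10⁻²³ × 399 × 4.02×10³ × 3.82×10² = 3.38×10⁻¹⁴ V²
V_n = √(3.38×10⁻¹⁴) = 1.84×10⁻⁷ V = 184 nV

184 nV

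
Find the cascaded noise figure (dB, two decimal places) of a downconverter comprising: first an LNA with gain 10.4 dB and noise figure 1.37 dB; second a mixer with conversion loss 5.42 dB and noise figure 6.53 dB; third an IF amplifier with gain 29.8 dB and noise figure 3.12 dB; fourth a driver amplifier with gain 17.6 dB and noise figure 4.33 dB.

Convert to linear (a loss of L dB is a gain of −L dB): F_i = 10^(NF_i/10), G_i = 10^(G_i,dB/10)
  Stage 1: F_1 = 10^(1.37/10) = 1.371, G_1 = 10^(10.4/10) = 10.96
  Stage 2: F_2 = 10^(6.53/10) = 4.498, G_2 = 10^(−5.42/10) = 0.2871
  Stage 3: F_3 = 10^(3.12/10) = 2.051, G_3 = 10^(29.8/10) = 955.0
  Stage 4: F_4 = 10^(4.33/10) = 2.710, G_4 = 10^(17.6/10) = 57.54
Friis cascade:
  F = 1.371 + (4.498 − 1)/10.96 + (2.051 − 1)/3.148 + (2.710 − 1)/3006 = 2.024
NF = 10 log₁₀(2.024) = 3.06 dB

3.06 dB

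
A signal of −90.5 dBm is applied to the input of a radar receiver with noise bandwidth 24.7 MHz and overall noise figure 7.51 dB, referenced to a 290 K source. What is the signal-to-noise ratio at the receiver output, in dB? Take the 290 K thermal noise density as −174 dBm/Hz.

2.1 dB

Noise floor: N = −174 + 10 log₁₀(B) + NF
10 log₁₀(2.47×10⁷) = 73.93 dB
N = −174 + 73.93 + 7.51 = −92.56 dBm
SNR = P_sig − N = −90.5 − (−92.56) = 2.06 dB → 2.1 dB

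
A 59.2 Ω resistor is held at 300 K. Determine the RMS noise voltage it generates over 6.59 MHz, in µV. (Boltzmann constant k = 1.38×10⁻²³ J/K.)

V_n = √(4kTRB)
4kTRB = 4 × 1.38×10⁻²³ × 300 × 5.92×10¹ × 6.59×10⁶ = 6.46×10⁻¹² V²
V_n = √(6.46×10⁻¹²) = 2.54×10⁻⁶ V = 2.54 µV

2.54 µV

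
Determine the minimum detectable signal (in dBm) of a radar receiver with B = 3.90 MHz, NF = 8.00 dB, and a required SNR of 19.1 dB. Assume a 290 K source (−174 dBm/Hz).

−81.0 dBm

Sensitivity = −174 + 10 log₁₀(B) + NF + SNR_min
= −174 + 65.91 + 8.00 + 19.1
= −80.99 dBm → −81.0 dBm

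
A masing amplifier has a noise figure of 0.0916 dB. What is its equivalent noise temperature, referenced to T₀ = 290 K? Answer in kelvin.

6.18 K

F = 10^(0.0916/10) = 1.02132
T_e = (F − 1)·T₀ = (1.02132 − 1) × 290 = 6.18 K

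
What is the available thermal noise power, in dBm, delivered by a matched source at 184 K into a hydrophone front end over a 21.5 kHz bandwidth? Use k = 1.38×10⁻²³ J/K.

P_n = kTB = 1.38×10⁻²³ × 184 × 2.15×10⁴ = 5.46×10⁻¹⁷ W
In dBm: 10 log₁₀(5.46×10⁻¹⁷ / 10⁻³) = −132.6 dBm

−132.6 dBm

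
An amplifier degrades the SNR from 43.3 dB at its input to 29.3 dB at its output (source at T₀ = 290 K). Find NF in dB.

NF (dB) = SNR_in(dB) − SNR_out(dB) when the source is at T₀
NF = 43.3 − 29.3 = 14.0 dB

14.0 dB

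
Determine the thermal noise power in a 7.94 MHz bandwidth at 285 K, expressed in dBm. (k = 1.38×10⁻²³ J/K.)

−105.1 dBm

P_n = kTB = 1.38×10⁻²³ × 285 × 7.94×10⁶ = 3.12×10⁻¹⁴ W
In dBm: 10 log₁₀(3.12×10⁻¹⁴ / 10⁻³) = −105.1 dBm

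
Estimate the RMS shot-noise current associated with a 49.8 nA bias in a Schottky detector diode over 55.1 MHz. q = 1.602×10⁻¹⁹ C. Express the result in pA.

I_n = √(2qI·B)
2qI·B = 2 × 1.602×10⁻¹⁹ × 4.98×10⁻⁸ × 5.51×10⁷ = 8.79×10⁻¹⁹ A²
I_n = √(8.79×10⁻¹⁹) = 9.38×10⁻¹⁰ A = 938 pA

938 pA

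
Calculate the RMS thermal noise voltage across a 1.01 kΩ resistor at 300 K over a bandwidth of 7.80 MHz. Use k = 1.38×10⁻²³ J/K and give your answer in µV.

11.4 µV

V_n = √(4kTRB)
4kTRB = 4 × 1.38×10⁻²³ × 300 × 1.01×10³ × 7.80×10⁶ = 1.30×10⁻¹⁰ V²
V_n = √(1.30×10⁻¹⁰) = 1.14×10⁻⁵ V = 11.4 µV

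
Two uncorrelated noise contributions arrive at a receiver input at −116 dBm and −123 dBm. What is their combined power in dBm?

Convert to linear, add, convert back:
P₁ = 2.51×10⁻¹⁵ W, P₂ = 5.01×10⁻¹⁶ W
P_tot = 3.01×10⁻¹⁵ W → 10 log₁₀(P_tot / 10⁻³) = −115.2 dBm

−115.2 dBm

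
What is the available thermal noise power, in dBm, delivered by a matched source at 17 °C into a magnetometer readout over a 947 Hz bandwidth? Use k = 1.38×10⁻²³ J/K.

−144.2 dBm

T = 17 °C + 273.15 = 290.15 K
P_n = kTB = 1.38×10⁻²³ × 290.15 × 9.47×10² = 3.79×10⁻¹⁸ W
In dBm: 10 log₁₀(3.79×10⁻¹⁸ / 10⁻³) = −144.2 dBm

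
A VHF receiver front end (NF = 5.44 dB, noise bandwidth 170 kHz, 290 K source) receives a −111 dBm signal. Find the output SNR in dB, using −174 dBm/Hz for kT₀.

Noise floor: N = −174 + 10 log₁₀(B) + NF
10 log₁₀(1.70×10⁵) = 52.3 dB
N = −174 + 52.3 + 5.44 = −116.26 dBm
SNR = P_sig − N = −111 − (−116.26) = 5.26 dB → 5.3 dB

5.3 dB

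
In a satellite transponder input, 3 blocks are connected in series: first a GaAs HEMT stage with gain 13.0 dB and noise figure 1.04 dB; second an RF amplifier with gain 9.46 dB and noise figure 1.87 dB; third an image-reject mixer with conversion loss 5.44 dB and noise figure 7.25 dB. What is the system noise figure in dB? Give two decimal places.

Convert to linear (a loss of L dB is a gain of −L dB): F_i = 10^(NF_i/10), G_i = 10^(G_i,dB/10)
  Stage 1: F_1 = 10^(1.04/10) = 1.271, G_1 = 10^(13.0/10) = 19.95
  Stage 2: F_2 = 10^(1.87/10) = 1.538, G_2 = 10^(9.46/10) = 8.831
  Stage 3: F_3 = 10^(7.25/10) = 5.309, G_3 = 10^(−5.44/10) = 0.2858
Friis cascade:
  F = 1.271 + (1.538 − 1)/19.95 + (5.309 − 1)/176.2 = 1.322
NF = 10 log₁₀(1.322) = 1.21 dB

1.21 dB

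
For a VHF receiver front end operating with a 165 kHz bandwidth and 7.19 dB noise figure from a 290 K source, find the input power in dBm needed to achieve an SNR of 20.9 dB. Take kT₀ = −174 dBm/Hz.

Sensitivity = −174 + 10 log₁₀(B) + NF + SNR_min
= −174 + 52.17 + 7.19 + 20.9
= −93.74 dBm → −93.7 dBm

−93.7 dBm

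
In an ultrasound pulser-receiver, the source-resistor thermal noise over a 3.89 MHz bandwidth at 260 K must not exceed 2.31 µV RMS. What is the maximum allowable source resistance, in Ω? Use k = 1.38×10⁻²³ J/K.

95.6 Ω

Johnson–Nyquist: V_n = √(4kTRB) ⇒ R = V_n² / (4kTB)
4kTB = 4 × 1.38×10⁻²³ × 260 × 3.89×10⁶ = 5.58×10⁻¹⁴
R = (2.31×10⁻⁶)² / 5.58×10⁻¹⁴ = 9.56×10¹ Ω = 95.6 Ω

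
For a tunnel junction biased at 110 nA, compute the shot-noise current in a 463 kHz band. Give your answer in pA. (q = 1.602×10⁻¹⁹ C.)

128 pA

I_n = √(2qI·B)
2qI·B = 2 × 1.602×10⁻¹⁹ × 1.10×10⁻⁷ × 4.63×10⁵ = 1.63×10⁻²⁰ A²
I_n = √(1.63×10⁻²⁰) = 1.28×10⁻¹⁰ A = 128 pA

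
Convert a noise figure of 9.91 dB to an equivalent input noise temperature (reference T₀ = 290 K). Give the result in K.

F = 10^(9.91/10) = 9.7949
T_e = (F − 1)·T₀ = (9.7949 − 1) × 290 = 2551 K

2551 K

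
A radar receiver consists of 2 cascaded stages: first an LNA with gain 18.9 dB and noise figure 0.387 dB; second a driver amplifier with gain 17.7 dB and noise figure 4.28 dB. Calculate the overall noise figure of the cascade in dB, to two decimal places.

0.47 dB

Convert to linear (a loss of L dB is a gain of −L dB): F_i = 10^(NF_i/10), G_i = 10^(G_i,dB/10)
  Stage 1: F_1 = 10^(0.387/10) = 1.093, G_1 = 10^(18.9/10) = 77.62
  Stage 2: F_2 = 10^(4.28/10) = 2.679, G_2 = 10^(17.7/10) = 58.88
Friis cascade:
  F = 1.093 + (2.679 − 1)/77.62 = 1.115
NF = 10 log₁₀(1.115) = 0.47 dB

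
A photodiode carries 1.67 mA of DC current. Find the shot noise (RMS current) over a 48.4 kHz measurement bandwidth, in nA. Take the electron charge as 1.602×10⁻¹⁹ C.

5.09 nA

I_n = √(2qI·B)
2qI·B = 2 × 1.602×10⁻¹⁹ × 1.67×10⁻³ × 4.84×10⁴ = 2.59×10⁻¹⁷ A²
I_n = √(2.59×10⁻¹⁷) = 5.09×10⁻⁹ A = 5.09 nA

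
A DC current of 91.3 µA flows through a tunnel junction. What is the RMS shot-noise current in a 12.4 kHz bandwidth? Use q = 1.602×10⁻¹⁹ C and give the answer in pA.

I_n = √(2qI·B)
2qI·B = 2 × 1.602×10⁻¹⁹ × 9.13×10⁻⁵ × 1.24×10⁴ = 3.63×10⁻¹⁹ A²
I_n = √(3.63×10⁻¹⁹) = 6.02×10⁻¹⁰ A = 602 pA

602 pA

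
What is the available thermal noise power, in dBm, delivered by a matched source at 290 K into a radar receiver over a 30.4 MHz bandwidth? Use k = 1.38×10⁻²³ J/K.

P_n = kTB = 1.38×10⁻²³ × 290 × 3.04×10⁷ = 1.22×10⁻¹³ W
In dBm: 10 log₁₀(1.22×10⁻¹³ / 10⁻³) = −99.1 dBm

−99.1 dBm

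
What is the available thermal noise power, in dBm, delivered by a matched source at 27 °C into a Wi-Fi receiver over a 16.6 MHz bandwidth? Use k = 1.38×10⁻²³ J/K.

−101.6 dBm

T = 27 °C + 273.15 = 300.15 K
P_n = kTB = 1.38×10⁻²³ × 300.15 × 1.66×10⁷ = 6.88×10⁻¹⁴ W
In dBm: 10 log₁₀(6.88×10⁻¹⁴ / 10⁻³) = −101.6 dBm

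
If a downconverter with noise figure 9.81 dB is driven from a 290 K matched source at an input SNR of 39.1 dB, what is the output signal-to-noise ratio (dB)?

By definition F = SNR_in/SNR_out, so in dB: SNR_out = SNR_in − NF
SNR_out = 39.1 − 9.81 = 29.29 dB

29.29 dB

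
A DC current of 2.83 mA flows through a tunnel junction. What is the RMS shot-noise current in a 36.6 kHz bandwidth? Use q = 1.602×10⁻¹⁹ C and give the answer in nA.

5.76 nA

I_n = √(2qI·B)
2qI·B = 2 × 1.602×10⁻¹⁹ × 2.83×10⁻³ × 3.66×10⁴ = 3.32×10⁻¹⁷ A²
I_n = √(3.32×10⁻¹⁷) = 5.76×10⁻⁹ A = 5.76 nA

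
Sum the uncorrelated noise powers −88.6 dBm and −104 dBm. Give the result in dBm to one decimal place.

Convert to linear, add, convert back:
P₁ = 1.38×10⁻¹² W, P₂ = 3.98×10⁻¹⁴ W
P_tot = 1.42×10⁻¹² W → 10 log₁₀(P_tot / 10⁻³) = −88.5 dBm

−88.5 dBm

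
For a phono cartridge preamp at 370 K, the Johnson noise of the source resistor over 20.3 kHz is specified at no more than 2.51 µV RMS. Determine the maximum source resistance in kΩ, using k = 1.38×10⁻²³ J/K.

15.2 kΩ

Johnson–Nyquist: V_n = √(4kTRB) ⇒ R = V_n² / (4kTB)
4kTB = 4 × 1.38×10⁻²³ × 370 × 2.03×10⁴ = 4.15×10⁻¹⁶
R = (2.51×10⁻⁶)² / 4.15×10⁻¹⁶ = 1.52×10⁴ Ω = 15.2 kΩ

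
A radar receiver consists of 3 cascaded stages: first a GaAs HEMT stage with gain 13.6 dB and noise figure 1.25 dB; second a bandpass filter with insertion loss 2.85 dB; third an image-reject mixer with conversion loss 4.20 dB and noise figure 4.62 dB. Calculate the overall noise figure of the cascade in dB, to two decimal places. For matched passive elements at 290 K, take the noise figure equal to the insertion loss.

1.86 dB

Convert to linear (a loss of L dB is a gain of −L dB): F_i = 10^(NF_i/10), G_i = 10^(G_i,dB/10)
  Stage 1: F_1 = 10^(1.25/10) = 1.334, G_1 = 10^(13.6/10) = 22.91
  Stage 2: F_2 = 10^(2.85/10) = 1.928, G_2 = 10^(−2.85/10) = 0.5188
  Stage 3: F_3 = 10^(4.62/10) = 2.897, G_3 = 10^(−4.20/10) = 0.3802
Friis cascade:
  F = 1.334 + (1.928 − 1)/22.91 + (2.897 − 1)/11.89 = 1.534
NF = 10 log₁₀(1.534) = 1.86 dB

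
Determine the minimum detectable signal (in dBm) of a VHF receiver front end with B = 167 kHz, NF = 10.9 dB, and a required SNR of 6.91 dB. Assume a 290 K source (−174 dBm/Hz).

−104.0 dBm

Sensitivity = −174 + 10 log₁₀(B) + NF + SNR_min
= −174 + 52.23 + 10.9 + 6.91
= −103.96 dBm → −104.0 dBm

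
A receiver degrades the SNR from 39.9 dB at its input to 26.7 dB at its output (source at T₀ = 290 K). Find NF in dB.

NF (dB) = SNR_in(dB) − SNR_out(dB) when the source is at T₀
NF = 39.9 − 26.7 = 13.2 dB

13.2 dB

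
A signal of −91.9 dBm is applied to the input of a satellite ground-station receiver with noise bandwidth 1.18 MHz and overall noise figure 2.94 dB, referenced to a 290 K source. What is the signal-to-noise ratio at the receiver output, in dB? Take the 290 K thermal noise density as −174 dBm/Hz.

Noise floor: N = −174 + 10 log₁₀(B) + NF
10 log₁₀(1.18×10⁶) = 60.72 dB
N = −174 + 60.72 + 2.94 = −110.34 dBm
SNR = P_sig − N = −91.9 − (−110.34) = 18.44 dB → 18.4 dB

18.4 dB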